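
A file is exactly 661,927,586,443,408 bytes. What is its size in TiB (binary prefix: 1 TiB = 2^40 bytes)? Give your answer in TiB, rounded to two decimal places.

602.02 TiB

661,927,586,443,408 bytes given.
1 TiB = 1,099,511,627,776 bytes
661,927,586,443,408 / 1,099,511,627,776 = 602.02 TiB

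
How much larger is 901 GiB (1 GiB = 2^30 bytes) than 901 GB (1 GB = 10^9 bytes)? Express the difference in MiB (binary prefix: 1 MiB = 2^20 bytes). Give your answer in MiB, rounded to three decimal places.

63,363.441 MiB

901 GiB = 901 × 1,073,741,824 = 967,441,383,424 bytes
901 GB = 901 × 1,000,000,000 = 901,000,000,000 bytes
difference = 66,441,383,424 bytes
66,441,383,424 / 1,048,576 = 63,363.441 MiB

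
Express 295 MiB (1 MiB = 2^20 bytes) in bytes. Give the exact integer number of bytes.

295 × 1,048,576 = 309,329,920 bytes

309,329,920 bytes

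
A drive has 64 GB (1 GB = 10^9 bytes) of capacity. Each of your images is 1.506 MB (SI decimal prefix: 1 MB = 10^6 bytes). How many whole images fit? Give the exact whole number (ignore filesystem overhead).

Capacity: 64 GB = 64,000,000,000 bytes
Per item: 1.506 MB = 1,506,000 bytes
⌊64,000,000,000 / 1,506,000⌋ = 42,496

42,496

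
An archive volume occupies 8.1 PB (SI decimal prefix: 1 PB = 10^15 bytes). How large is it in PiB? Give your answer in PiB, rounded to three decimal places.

8.1 PB = 8.1 × 10^15 bytes = 8,100,000,000,000,000 bytes
1 PiB = 2^50 bytes = 1,125,899,906,842,624 bytes
8,100,000,000,000,000 / 1,125,899,906,842,624 = 7.194 PiB

7.194 PiB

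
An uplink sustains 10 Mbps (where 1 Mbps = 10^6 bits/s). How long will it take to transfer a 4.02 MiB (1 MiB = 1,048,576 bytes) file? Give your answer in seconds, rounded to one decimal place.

4.02 MiB = 4,215,275.52 bytes = 33,722,204.16 bits
10 Mbps = 10,000,000 bits/s
time = 33,722,204.16 / 10,000,000 = 3.4 s

3.4 seconds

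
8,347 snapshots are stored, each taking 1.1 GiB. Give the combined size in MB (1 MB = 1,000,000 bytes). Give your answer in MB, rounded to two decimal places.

Total = 8,347 × 1.1 GiB = 9181.7 GiB
= 9181.7 × 1,073,741,824 bytes = 9,858,775,305,420.8 bytes
1 MB = 1,000,000 bytes
9,858,775,305,420.8 / 1,000,000 = 9,858,775.31 MB

9,858,775.31 MB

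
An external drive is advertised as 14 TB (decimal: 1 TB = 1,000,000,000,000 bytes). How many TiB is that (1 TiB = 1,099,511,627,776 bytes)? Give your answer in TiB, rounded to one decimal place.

12.7 TiB

14 TB = 14 × 10^12 bytes = 14,000,000,000,000 bytes
1 TiB = 2^40 bytes = 1,099,511,627,776 bytes
14,000,000,000,000 / 1,099,511,627,776 = 12.7 TiB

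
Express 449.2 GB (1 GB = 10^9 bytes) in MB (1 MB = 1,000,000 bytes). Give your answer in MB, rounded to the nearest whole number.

449.2 GB × 1,000,000,000 bytes/GB = 449,200,000,000 bytes
1 MB = 1,000,000 bytes
449,200,000,000 / 1,000,000 = 449,200 MB

449,200 MB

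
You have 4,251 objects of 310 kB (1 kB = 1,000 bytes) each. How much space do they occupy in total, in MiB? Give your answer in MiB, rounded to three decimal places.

Total = 4,251 × 310 kB = 1,317,810 kB
= 1,317,810 × 1,000 bytes = 1,317,810,000 bytes
1 MiB = 1,048,576 bytes
1,317,810,000 / 1,048,576 = 1,256.762 MiB

1,256.762 MiB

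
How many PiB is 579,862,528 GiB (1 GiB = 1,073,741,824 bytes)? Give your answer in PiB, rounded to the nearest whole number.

553 PiB

579,862,528 GiB × 1,073,741,824 bytes/GiB = 622,622,648,483,971,072 bytes
1 PiB = 1,125,899,906,842,624 bytes
622,622,648,483,971,072 / 1,125,899,906,842,624 = 553 PiB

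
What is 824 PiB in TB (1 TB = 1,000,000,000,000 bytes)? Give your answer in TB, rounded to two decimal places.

927,741.52 TB

824 PiB = 824 × 2^50 bytes = 927,741,523,238,322,176 bytes
1 TB = 10^12 bytes = 1,000,000,000,000 bytes
927,741,523,238,322,176 / 1,000,000,000,000 = 927,741.52 TB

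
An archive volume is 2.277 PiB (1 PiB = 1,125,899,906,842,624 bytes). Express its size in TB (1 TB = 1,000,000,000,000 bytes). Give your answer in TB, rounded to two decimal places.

2,563.67 TB

2.277 PiB = 2.277 × 2^50 bytes = 2,563,674,087,880,654.848 bytes
1 TB = 1,000,000,000,000 bytes
2,563,674,087,880,654.848 / 1,000,000,000,000 = 2,563.67 TB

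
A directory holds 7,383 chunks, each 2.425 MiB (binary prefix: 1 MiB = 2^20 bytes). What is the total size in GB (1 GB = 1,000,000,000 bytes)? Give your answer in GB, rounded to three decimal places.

Total = 7,383 × 2.425 MiB = 17903.775 MiB
= 17903.775 × 1,048,576 bytes = 18,773,468,774.4 bytes
1 GB = 1,000,000,000 bytes
18,773,468,774.4 / 1,000,000,000 = 18.773 GB

18.773 GB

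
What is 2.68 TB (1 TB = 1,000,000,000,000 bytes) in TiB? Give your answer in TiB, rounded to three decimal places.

2.437 TiB

2.68 TB = 2.68 × 10^12 bytes = 2,680,000,000,000 bytes
1 TiB = 1,099,511,627,776 bytes
2,680,000,000,000 / 1,099,511,627,776 = 2.437 TiB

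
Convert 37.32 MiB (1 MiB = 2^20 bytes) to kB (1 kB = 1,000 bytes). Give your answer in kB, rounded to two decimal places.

39,132.86 kB

37.32 MiB × 1,048,576 bytes/MiB = 39,132,856.32 bytes
1 kB = 1,000 bytes
39,132,856.32 / 1,000 = 39,132.86 kB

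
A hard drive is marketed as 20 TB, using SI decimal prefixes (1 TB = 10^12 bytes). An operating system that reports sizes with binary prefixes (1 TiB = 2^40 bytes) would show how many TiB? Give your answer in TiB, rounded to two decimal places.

20 TB = 20 × 10^12 bytes = 20,000,000,000,000 bytes
1 TiB = 2^40 bytes = 1,099,511,627,776 bytes
20,000,000,000,000 / 1,099,511,627,776 = 18.19 TiB

18.19 TiB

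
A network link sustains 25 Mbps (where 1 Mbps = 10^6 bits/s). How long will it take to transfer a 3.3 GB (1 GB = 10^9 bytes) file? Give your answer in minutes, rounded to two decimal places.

17.60 minutes

3.3 GB = 3,300,000,000 bytes = 26,400,000,000 bits
25 Mbps = 25,000,000 bits/s
time = 26,400,000,000 / 25,000,000 = 1,056.000 s
1,056.000 s / 60 = 17.60 minutes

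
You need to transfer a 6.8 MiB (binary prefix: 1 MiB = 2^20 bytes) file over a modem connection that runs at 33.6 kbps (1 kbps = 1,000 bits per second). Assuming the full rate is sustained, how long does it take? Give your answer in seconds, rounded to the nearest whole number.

6.8 MiB = 7,130,316.8 bytes = 57,042,534.4 bits
33.6 kbps = 33,600 bits/s
time = 57,042,534.4 / 33,600 = 1,698 s

1,698 seconds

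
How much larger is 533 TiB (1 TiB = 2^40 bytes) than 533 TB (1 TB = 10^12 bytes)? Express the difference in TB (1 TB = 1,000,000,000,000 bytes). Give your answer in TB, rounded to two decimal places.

53.04 TB

533 TiB = 533 × 1,099,511,627,776 = 586,039,697,604,608 bytes
533 TB = 533 × 1,000,000,000,000 = 533,000,000,000,000 bytes
difference = 53,039,697,604,608 bytes
53,039,697,604,608 / 1,000,000,000,000 = 53.04 TB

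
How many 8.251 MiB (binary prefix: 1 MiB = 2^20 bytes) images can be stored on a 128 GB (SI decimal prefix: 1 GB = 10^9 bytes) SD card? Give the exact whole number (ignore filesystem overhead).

14,794

Capacity: 128 GB = 128,000,000,000 bytes
Per item: 8.251 MiB = 8,651,800.576 bytes
⌊128,000,000,000 / 8,651,800.576⌋ = 14,794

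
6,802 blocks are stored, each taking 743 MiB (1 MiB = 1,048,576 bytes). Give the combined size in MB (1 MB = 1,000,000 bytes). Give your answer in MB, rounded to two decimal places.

Total = 6,802 × 743 MiB = 5,053,886 MiB
= 5,053,886 × 1,048,576 bytes = 5,299,383,566,336 bytes
1 MB = 1,000,000 bytes
5,299,383,566,336 / 1,000,000 = 5,299,383.57 MB

5,299,383.57 MB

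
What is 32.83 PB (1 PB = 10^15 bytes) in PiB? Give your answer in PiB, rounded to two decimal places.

29.16 PiB

32.83 PB = 32.83 × 10^15 bytes = 32,830,000,000,000,000 bytes
1 PiB = 2^50 bytes = 1,125,899,906,842,624 bytes
32,830,000,000,000,000 / 1,125,899,906,842,624 = 29.16 PiB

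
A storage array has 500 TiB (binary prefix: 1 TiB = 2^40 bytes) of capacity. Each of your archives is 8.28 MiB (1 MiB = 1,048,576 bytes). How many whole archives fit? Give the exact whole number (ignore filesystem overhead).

63,319,806

Capacity: 500 TiB = 549,755,813,888,000 bytes
Per item: 8.28 MiB = 8,682,209.28 bytes
⌊549,755,813,888,000 / 8,682,209.28⌋ = 63,319,806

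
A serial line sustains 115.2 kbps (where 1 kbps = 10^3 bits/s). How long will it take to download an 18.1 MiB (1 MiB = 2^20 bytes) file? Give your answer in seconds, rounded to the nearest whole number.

18.1 MiB = 18,979,225.6 bytes = 151,833,804.8 bits
115.2 kbps = 115,200 bits/s
time = 151,833,804.8 / 115,200 = 1,318 s

1,318 seconds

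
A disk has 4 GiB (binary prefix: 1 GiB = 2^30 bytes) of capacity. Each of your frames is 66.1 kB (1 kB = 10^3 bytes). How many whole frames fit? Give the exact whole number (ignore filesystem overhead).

64,976

Capacity: 4 GiB = 4,294,967,296 bytes
Per item: 66.1 kB = 66,100 bytes
⌊4,294,967,296 / 66,100⌋ = 64,976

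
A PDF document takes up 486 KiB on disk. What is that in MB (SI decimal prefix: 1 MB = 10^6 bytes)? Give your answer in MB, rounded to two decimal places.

486 KiB = 486 × 2^10 bytes = 497,664 bytes
1 MB = 1,000,000 bytes
497,664 / 1,000,000 = 0.50 MB

0.50 MB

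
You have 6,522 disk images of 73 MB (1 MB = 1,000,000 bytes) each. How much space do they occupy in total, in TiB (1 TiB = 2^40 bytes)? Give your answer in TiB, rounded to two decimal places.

0.43 TiB

Total = 6,522 × 73 MB = 476,106 MB
= 476,106 × 1,000,000 bytes = 476,106,000,000 bytes
1 TiB = 1,099,511,627,776 bytes
476,106,000,000 / 1,099,511,627,776 = 0.43 TiB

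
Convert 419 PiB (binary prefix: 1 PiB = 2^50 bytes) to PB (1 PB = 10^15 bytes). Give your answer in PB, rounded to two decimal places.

471.75 PB

419 PiB × 1,125,899,906,842,624 bytes/PiB = 471,752,060,967,059,456 bytes
1 PB = 10^15 bytes = 1,000,000,000,000,000 bytes
471,752,060,967,059,456 / 1,000,000,000,000,000 = 471.75 PB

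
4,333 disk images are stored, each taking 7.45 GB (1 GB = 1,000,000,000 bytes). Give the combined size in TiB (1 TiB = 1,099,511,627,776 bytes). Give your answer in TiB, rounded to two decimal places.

29.36 TiB

Total = 4,333 × 7.45 GB = 32280.85 GB
= 32280.85 × 1,000,000,000 bytes = 32,280,850,000,000 bytes
1 TiB = 1,099,511,627,776 bytes
32,280,850,000,000 / 1,099,511,627,776 = 29.36 TiB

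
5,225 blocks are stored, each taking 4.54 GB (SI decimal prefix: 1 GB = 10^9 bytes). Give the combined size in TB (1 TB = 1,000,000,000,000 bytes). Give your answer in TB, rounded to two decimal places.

Total = 5,225 × 4.54 GB = 23721.5 GB
= 23721.5 × 1,000,000,000 bytes = 23,721,500,000,000 bytes
1 TB = 1,000,000,000,000 bytes
23,721,500,000,000 / 1,000,000,000,000 = 23.72 TB

23.72 TB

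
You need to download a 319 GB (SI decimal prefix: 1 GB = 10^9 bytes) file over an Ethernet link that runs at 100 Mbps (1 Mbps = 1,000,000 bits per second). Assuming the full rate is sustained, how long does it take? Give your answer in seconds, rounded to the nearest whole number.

25,520 seconds

319 GB = 319,000,000,000 bytes = 2,552,000,000,000 bits
100 Mbps = 100,000,000 bits/s
time = 2,552,000,000,000 / 100,000,000 = 25,520 s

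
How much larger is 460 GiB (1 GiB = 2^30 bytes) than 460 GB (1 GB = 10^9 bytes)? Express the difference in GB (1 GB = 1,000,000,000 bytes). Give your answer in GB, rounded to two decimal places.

33.92 GB

460 GiB = 460 × 1,073,741,824 = 493,921,239,040 bytes
460 GB = 460 × 1,000,000,000 = 460,000,000,000 bytes
difference = 33,921,239,040 bytes
33,921,239,040 / 1,000,000,000 = 33.92 GB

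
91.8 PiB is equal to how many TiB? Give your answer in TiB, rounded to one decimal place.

94,003.2 TiB

91.8 PiB × 1,125,899,906,842,624 bytes/PiB = 103,357,611,448,152,883.2 bytes
1 TiB = 2^40 bytes = 1,099,511,627,776 bytes
103,357,611,448,152,883.2 / 1,099,511,627,776 = 94,003.2 TiB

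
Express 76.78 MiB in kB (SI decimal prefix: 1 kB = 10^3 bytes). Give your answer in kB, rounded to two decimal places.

76.78 MiB = 76.78 × 2^20 bytes = 80,509,665.28 bytes
1 kB = 1,000 bytes
80,509,665.28 / 1,000 = 80,509.67 kB

80,509.67 kB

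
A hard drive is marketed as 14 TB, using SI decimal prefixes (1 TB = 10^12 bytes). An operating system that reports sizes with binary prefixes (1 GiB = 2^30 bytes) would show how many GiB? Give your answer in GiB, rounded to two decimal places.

14 TB = 14 × 10^12 bytes = 14,000,000,000,000 bytes
1 GiB = 2^30 bytes = 1,073,741,824 bytes
14,000,000,000,000 / 1,073,741,824 = 13,038.52 GiB

13,038.52 GiB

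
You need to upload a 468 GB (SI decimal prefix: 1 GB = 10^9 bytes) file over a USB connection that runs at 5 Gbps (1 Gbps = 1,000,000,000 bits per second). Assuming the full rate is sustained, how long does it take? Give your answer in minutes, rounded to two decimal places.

12.48 minutes

468 GB = 468,000,000,000 bytes = 3,744,000,000,000 bits
5 Gbps = 5,000,000,000 bits/s
time = 3,744,000,000,000 / 5,000,000,000 = 748.800 s
748.800 s / 60 = 12.48 minutes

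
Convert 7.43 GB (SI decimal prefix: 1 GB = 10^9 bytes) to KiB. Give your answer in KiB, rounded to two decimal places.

7,255,859.38 KiB

7.43 GB × 1,000,000,000 bytes/GB = 7,430,000,000 bytes
1 KiB = 2^10 bytes = 1,024 bytes
7,430,000,000 / 1,024 = 7,255,859.38 KiB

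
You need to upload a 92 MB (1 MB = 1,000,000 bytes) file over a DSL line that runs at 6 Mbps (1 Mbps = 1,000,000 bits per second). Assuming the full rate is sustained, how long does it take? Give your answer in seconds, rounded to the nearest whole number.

92 MB = 92,000,000 bytes = 736,000,000 bits
6 Mbps = 6,000,000 bits/s
time = 736,000,000 / 6,000,000 = 123 s

123 seconds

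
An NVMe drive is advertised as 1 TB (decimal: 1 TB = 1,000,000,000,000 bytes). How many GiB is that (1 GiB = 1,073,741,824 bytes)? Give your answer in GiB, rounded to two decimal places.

1 TB = 1 × 10^12 bytes = 1,000,000,000,000 bytes
1 GiB = 1,073,741,824 bytes
1,000,000,000,000 / 1,073,741,824 = 931.32 GiB

931.32 GiB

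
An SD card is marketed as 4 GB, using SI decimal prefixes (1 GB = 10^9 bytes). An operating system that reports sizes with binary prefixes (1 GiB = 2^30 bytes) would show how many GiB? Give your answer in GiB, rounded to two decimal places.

4 GB = 4 × 10^9 bytes = 4,000,000,000 bytes
1 GiB = 1,073,741,824 bytes
4,000,000,000 / 1,073,741,824 = 3.73 GiB

3.73 GiB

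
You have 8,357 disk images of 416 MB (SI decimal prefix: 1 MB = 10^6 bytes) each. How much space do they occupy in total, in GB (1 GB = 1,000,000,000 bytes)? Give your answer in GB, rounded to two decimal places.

3,476.51 GB

Total = 8,357 × 416 MB = 3,476,512 MB
= 3,476,512 × 1,000,000 bytes = 3,476,512,000,000 bytes
1 GB = 1,000,000,000 bytes
3,476,512,000,000 / 1,000,000,000 = 3,476.51 GB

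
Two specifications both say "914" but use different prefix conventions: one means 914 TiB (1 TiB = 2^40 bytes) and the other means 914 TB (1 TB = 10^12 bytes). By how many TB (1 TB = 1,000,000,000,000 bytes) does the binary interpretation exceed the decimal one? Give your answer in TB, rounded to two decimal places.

90.95 TB

914 TiB = 914 × 1,099,511,627,776 = 1,004,953,627,787,264 bytes
914 TB = 914 × 1,000,000,000,000 = 914,000,000,000,000 bytes
difference = 90,953,627,787,264 bytes
90,953,627,787,264 / 1,000,000,000,000 = 90.95 TB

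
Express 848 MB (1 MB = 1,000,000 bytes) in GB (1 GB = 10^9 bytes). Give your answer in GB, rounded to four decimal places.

848 MB × 1,000,000 bytes/MB = 848,000,000 bytes
1 GB = 10^9 bytes = 1,000,000,000 bytes
848,000,000 / 1,000,000,000 = 0.8480 GB

0.8480 GB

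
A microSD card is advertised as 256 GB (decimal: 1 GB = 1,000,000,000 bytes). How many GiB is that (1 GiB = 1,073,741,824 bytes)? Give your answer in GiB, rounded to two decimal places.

256 GB = 256 × 10^9 bytes = 256,000,000,000 bytes
1 GiB = 2^30 bytes = 1,073,741,824 bytes
256,000,000,000 / 1,073,741,824 = 238.42 GiB

238.42 GiB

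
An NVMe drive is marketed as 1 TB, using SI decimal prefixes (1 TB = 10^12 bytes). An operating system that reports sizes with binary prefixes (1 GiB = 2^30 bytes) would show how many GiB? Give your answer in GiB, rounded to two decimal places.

931.32 GiB

1 TB = 1 × 10^12 bytes = 1,000,000,000,000 bytes
1 GiB = 1,073,741,824 bytes
1,000,000,000,000 / 1,073,741,824 = 931.32 GiB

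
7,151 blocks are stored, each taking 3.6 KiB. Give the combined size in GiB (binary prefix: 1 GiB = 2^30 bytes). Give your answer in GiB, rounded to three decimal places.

Total = 7,151 × 3.6 KiB = 25743.6 KiB
= 25743.6 × 1,024 bytes = 26,361,446.4 bytes
1 GiB = 1,073,741,824 bytes
26,361,446.4 / 1,073,741,824 = 0.025 GiB

0.025 GiB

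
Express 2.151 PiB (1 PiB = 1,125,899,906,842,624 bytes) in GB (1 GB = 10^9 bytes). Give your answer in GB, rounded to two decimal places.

2.151 PiB × 1,125,899,906,842,624 bytes/PiB = 2,421,810,699,618,484.224 bytes
1 GB = 1,000,000,000 bytes
2,421,810,699,618,484.224 / 1,000,000,000 = 2,421,810.70 GB

2,421,810.70 GB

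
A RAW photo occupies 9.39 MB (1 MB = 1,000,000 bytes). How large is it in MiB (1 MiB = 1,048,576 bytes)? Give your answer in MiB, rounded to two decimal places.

8.96 MiB

9.39 MB × 1,000,000 bytes/MB = 9,390,000 bytes
1 MiB = 1,048,576 bytes
9,390,000 / 1,048,576 = 8.96 MiB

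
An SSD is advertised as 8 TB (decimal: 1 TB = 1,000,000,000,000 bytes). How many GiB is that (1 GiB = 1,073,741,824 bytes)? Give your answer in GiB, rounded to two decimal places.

7,450.58 GiB

8 TB × 1,000,000,000,000 bytes/TB = 8,000,000,000,000 bytes
1 GiB = 2^30 bytes = 1,073,741,824 bytes
8,000,000,000,000 / 1,073,741,824 = 7,450.58 GiB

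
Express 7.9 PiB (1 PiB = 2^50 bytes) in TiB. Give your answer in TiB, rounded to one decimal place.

8,089.6 TiB

7.9 PiB = 7.9 × 2^50 bytes = 8,894,609,264,056,729.6 bytes
1 TiB = 2^40 bytes = 1,099,511,627,776 bytes
8,894,609,264,056,729.6 / 1,099,511,627,776 = 8,089.6 TiB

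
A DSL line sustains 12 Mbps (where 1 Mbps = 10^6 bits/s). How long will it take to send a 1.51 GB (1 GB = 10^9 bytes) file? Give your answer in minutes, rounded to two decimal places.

16.78 minutes

1.51 GB = 1,510,000,000 bytes = 12,080,000,000 bits
12 Mbps = 12,000,000 bits/s
time = 12,080,000,000 / 12,000,000 = 1,006.667 s
1,006.667 s / 60 = 16.78 minutes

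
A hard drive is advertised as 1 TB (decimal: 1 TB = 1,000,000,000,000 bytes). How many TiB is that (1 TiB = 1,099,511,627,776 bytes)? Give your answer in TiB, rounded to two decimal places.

0.91 TiB

1 TB = 1 × 10^12 bytes = 1,000,000,000,000 bytes
1 TiB = 1,099,511,627,776 bytes
1,000,000,000,000 / 1,099,511,627,776 = 0.91 TiB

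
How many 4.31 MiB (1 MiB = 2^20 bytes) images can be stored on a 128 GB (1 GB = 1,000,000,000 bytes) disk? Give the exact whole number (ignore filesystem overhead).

28,322

Capacity: 128 GB = 128,000,000,000 bytes
Per item: 4.31 MiB = 4,519,362.56 bytes
⌊128,000,000,000 / 4,519,362.56⌋ = 28,322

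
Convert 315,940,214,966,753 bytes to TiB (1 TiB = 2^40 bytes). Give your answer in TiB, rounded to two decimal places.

287.35 TiB

315,940,214,966,753 bytes given.
1 TiB = 1,099,511,627,776 bytes
315,940,214,966,753 / 1,099,511,627,776 = 287.35 TiB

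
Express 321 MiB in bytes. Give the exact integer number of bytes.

321 × 1,048,576 = 336,592,896 bytes  (1 MiB = 2^20 bytes)

336,592,896 bytes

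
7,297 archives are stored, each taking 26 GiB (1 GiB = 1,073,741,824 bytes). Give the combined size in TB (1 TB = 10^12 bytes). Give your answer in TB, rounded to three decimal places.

Total = 7,297 × 26 GiB = 189,722 GiB
= 189,722 × 1,073,741,824 bytes = 203,712,446,332,928 bytes
1 TB = 1,000,000,000,000 bytes
203,712,446,332,928 / 1,000,000,000,000 = 203.712 TB

203.712 TB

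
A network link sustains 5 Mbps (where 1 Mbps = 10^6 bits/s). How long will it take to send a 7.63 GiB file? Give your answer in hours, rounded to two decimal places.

7.63 GiB = 8,192,650,117.12 bytes = 65,541,200,936.96 bits
5 Mbps = 5,000,000 bits/s
time = 65,541,200,936.96 / 5,000,000 = 13,108.2402 s
13,108.2402 s / 3600 = 3.64 hours

3.64 hours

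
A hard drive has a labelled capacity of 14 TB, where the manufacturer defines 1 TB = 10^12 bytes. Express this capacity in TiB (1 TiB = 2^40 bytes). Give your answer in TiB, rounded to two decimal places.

14 TB = 14 × 10^12 bytes = 14,000,000,000,000 bytes
1 TiB = 2^40 bytes = 1,099,511,627,776 bytes
14,000,000,000,000 / 1,099,511,627,776 = 12.73 TiB

12.73 TiB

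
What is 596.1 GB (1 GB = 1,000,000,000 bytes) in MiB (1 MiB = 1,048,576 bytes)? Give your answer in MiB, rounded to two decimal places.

568,485.26 MiB

596.1 GB × 1,000,000,000 bytes/GB = 596,100,000,000 bytes
1 MiB = 1,048,576 bytes
596,100,000,000 / 1,048,576 = 568,485.26 MiB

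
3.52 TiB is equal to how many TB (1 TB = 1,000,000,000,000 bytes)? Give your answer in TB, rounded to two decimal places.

3.52 TiB × 1,099,511,627,776 bytes/TiB = 3,870,280,929,771.52 bytes
1 TB = 10^12 bytes = 1,000,000,000,000 bytes
3,870,280,929,771.52 / 1,000,000,000,000 = 3.87 TB

3.87 TB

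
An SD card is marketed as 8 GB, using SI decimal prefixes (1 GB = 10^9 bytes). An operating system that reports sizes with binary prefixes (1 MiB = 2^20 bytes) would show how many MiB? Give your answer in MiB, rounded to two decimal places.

7,629.39 MiB

8 GB = 8 × 10^9 bytes = 8,000,000,000 bytes
1 MiB = 1,048,576 bytes
8,000,000,000 / 1,048,576 = 7,629.39 MiB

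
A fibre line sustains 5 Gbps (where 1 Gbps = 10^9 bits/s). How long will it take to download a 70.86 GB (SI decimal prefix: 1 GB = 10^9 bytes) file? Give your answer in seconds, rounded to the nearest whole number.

70.86 GB = 70,860,000,000 bytes = 566,880,000,000 bits
5 Gbps = 5,000,000,000 bits/s
time = 566,880,000,000 / 5,000,000,000 = 113 s

113 seconds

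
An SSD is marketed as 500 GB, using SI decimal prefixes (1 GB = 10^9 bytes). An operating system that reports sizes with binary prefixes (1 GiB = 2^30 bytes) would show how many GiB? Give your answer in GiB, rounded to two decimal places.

465.66 GiB

500 GB = 500 × 10^9 bytes = 500,000,000,000 bytes
1 GiB = 2^30 bytes = 1,073,741,824 bytes
500,000,000,000 / 1,073,741,824 = 465.66 GiB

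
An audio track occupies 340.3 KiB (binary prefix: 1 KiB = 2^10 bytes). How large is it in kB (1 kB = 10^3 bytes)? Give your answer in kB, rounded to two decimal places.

340.3 KiB = 340.3 × 2^10 bytes = 348,467.2 bytes
1 kB = 10^3 bytes = 1,000 bytes
348,467.2 / 1,000 = 348.47 kB

348.47 kB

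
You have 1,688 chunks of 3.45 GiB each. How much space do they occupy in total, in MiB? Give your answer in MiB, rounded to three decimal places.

Total = 1,688 × 3.45 GiB = 5823.6 GiB
= 5823.6 × 1,073,741,824 bytes = 6,253,042,886,246.4 bytes
1 MiB = 1,048,576 bytes
6,253,042,886,246.4 / 1,048,576 = 5,963,366.400 MiB

5,963,366.400 MiB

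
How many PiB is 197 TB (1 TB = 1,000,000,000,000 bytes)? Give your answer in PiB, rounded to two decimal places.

0.17 PiB

197 TB = 197 × 10^12 bytes = 197,000,000,000,000 bytes
1 PiB = 1,125,899,906,842,624 bytes
197,000,000,000,000 / 1,125,899,906,842,624 = 0.17 PiB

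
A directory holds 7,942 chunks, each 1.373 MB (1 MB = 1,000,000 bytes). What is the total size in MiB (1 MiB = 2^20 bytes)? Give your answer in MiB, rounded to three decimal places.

10,399.214 MiB

Total = 7,942 × 1.373 MB = 10904.366 MB
= 10904.366 × 1,000,000 bytes = 10,904,366,000 bytes
1 MiB = 1,048,576 bytes
10,904,366,000 / 1,048,576 = 10,399.214 MiB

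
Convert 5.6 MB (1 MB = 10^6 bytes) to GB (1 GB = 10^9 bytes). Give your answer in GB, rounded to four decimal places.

0.0056 GB

5.6 MB = 5.6 × 10^6 bytes = 5,600,000 bytes
1 GB = 1,000,000,000 bytes
5,600,000 / 1,000,000,000 = 0.0056 GB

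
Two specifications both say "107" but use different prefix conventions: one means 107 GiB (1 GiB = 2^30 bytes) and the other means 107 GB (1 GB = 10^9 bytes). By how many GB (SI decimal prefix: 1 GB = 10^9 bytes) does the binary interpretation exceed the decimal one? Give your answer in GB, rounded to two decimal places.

107 GiB = 107 × 1,073,741,824 = 114,890,375,168 bytes
107 GB = 107 × 1,000,000,000 = 107,000,000,000 bytes
difference = 7,890,375,168 bytes
7,890,375,168 / 1,000,000,000 = 7.89 GB

7.89 GB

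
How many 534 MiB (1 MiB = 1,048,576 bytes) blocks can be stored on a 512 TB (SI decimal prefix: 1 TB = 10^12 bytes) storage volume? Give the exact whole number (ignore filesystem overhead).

914,384

Capacity: 512 TB = 512,000,000,000,000 bytes
Per item: 534 MiB = 559,939,584 bytes
⌊512,000,000,000,000 / 559,939,584⌋ = 914,384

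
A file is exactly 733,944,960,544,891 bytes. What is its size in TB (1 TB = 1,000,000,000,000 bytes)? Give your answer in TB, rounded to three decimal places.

733.945 TB

733,944,960,544,891 bytes given.
1 TB = 10^12 bytes = 1,000,000,000,000 bytes
733,944,960,544,891 / 1,000,000,000,000 = 733.945 TB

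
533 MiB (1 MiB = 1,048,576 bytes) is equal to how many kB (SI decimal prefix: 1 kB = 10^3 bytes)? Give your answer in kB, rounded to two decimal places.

558,891.01 kB

533 MiB × 1,048,576 bytes/MiB = 558,891,008 bytes
1 kB = 1,000 bytes
558,891,008 / 1,000 = 558,891.01 kB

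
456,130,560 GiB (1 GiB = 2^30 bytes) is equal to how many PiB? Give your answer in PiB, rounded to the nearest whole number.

435 PiB

456,130,560 GiB = 456,130,560 × 2^30 bytes = 489,766,459,476,541,440 bytes
1 PiB = 2^50 bytes = 1,125,899,906,842,624 bytes
489,766,459,476,541,440 / 1,125,899,906,842,624 = 435 PiB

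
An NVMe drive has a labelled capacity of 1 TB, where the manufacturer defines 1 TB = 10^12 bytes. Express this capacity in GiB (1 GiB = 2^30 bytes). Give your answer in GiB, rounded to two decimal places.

931.32 GiB

1 TB = 1 × 10^12 bytes = 1,000,000,000,000 bytes
1 GiB = 2^30 bytes = 1,073,741,824 bytes
1,000,000,000,000 / 1,073,741,824 = 931.32 GiB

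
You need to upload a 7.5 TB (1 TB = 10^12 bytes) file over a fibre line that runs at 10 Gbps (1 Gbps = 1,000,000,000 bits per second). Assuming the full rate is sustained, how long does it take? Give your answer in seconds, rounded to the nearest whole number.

7.5 TB = 7,500,000,000,000 bytes = 60,000,000,000,000 bits
10 Gbps = 10,000,000,000 bits/s
time = 60,000,000,000,000 / 10,000,000,000 = 6,000 s

6,000 seconds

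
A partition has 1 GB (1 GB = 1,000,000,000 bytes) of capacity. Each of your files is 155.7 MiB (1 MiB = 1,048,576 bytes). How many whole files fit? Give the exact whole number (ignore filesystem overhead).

6

Capacity: 1 GB = 1,000,000,000 bytes
Per item: 155.7 MiB = 163,263,283.2 bytes
⌊1,000,000,000 / 163,263,283.2⌋ = 6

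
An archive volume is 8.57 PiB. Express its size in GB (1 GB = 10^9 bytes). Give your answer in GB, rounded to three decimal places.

8.57 PiB × 1,125,899,906,842,624 bytes/PiB = 9,648,962,201,641,287.68 bytes
1 GB = 1,000,000,000 bytes
9,648,962,201,641,287.68 / 1,000,000,000 = 9,648,962.202 GB

9,648,962.202 GB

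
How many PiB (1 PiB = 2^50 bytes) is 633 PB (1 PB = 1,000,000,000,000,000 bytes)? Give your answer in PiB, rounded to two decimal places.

633 PB × 1,000,000,000,000,000 bytes/PB = 633,000,000,000,000,000 bytes
1 PiB = 1,125,899,906,842,624 bytes
633,000,000,000,000,000 / 1,125,899,906,842,624 = 562.22 PiB

562.22 PiB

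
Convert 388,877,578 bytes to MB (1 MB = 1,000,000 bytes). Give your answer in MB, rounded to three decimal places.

388.878 MB

388,877,578 bytes given.
1 MB = 10^6 bytes = 1,000,000 bytes
388,877,578 / 1,000,000 = 388.878 MB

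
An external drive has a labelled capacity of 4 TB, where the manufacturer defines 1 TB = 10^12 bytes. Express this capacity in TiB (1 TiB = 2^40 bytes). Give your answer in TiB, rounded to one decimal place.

3.6 TiB

4 TB = 4 × 10^12 bytes = 4,000,000,000,000 bytes
1 TiB = 1,099,511,627,776 bytes
4,000,000,000,000 / 1,099,511,627,776 = 3.6 TiB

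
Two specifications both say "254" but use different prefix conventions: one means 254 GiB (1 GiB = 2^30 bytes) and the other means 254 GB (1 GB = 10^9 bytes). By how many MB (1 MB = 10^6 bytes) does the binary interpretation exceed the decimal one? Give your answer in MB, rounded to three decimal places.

18,730.423 MB

254 GiB = 254 × 1,073,741,824 = 272,730,423,296 bytes
254 GB = 254 × 1,000,000,000 = 254,000,000,000 bytes
difference = 18,730,423,296 bytes
18,730,423,296 / 1,000,000 = 18,730.423 MB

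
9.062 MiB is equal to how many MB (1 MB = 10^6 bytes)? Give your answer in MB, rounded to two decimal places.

9.50 MB

9.062 MiB = 9.062 × 2^20 bytes = 9,502,195.712 bytes
1 MB = 1,000,000 bytes
9,502,195.712 / 1,000,000 = 9.50 MB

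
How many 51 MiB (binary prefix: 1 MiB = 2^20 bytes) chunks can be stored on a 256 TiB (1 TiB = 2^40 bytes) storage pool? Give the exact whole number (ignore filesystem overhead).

5,263,440

Capacity: 256 TiB = 281,474,976,710,656 bytes
Per item: 51 MiB = 53,477,376 bytes
⌊281,474,976,710,656 / 53,477,376⌋ = 5,263,440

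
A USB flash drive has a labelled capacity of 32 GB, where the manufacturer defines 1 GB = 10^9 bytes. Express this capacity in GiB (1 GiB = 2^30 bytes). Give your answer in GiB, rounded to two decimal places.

32 GB × 1,000,000,000 bytes/GB = 32,000,000,000 bytes
1 GiB = 1,073,741,824 bytes
32,000,000,000 / 1,073,741,824 = 29.80 GiB

29.80 GiB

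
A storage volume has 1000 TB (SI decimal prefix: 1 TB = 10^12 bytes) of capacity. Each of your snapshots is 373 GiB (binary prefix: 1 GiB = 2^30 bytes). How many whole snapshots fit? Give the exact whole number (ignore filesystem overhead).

Capacity: 1000 TB = 1,000,000,000,000,000 bytes
Per item: 373 GiB = 400,505,700,352 bytes
⌊1,000,000,000,000,000 / 400,505,700,352⌋ = 2,496

2,496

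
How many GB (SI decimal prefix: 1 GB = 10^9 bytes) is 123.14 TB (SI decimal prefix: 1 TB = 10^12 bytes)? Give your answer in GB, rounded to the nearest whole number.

123.14 TB = 123.14 × 10^12 bytes = 123,140,000,000,000 bytes
1 GB = 10^9 bytes = 1,000,000,000 bytes
123,140,000,000,000 / 1,000,000,000 = 123,140 GB

123,140 GB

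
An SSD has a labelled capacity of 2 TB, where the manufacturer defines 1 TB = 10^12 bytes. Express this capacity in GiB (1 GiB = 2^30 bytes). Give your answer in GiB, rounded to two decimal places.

2 TB = 2 × 10^12 bytes = 2,000,000,000,000 bytes
1 GiB = 2^30 bytes = 1,073,741,824 bytes
2,000,000,000,000 / 1,073,741,824 = 1,862.65 GiB

1,862.65 GiB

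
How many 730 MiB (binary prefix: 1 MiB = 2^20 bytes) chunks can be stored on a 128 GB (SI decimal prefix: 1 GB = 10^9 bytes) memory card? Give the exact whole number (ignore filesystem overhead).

Capacity: 128 GB = 128,000,000,000 bytes
Per item: 730 MiB = 765,460,480 bytes
⌊128,000,000,000 / 765,460,480⌋ = 167

167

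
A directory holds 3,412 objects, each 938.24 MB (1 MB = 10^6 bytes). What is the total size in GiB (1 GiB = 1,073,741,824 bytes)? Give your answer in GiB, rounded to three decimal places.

Total = 3,412 × 938.24 MB = 3201274.88 MB
= 3201274.88 × 1,000,000 bytes = 3,201,274,880,000 bytes
1 GiB = 1,073,741,824 bytes
3,201,274,880,000 / 1,073,741,824 = 2,981.420 GiB

2,981.420 GiB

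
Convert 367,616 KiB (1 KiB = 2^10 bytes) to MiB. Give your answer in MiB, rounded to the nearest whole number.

367,616 KiB = 367,616 × 2^10 bytes = 376,438,784 bytes
1 MiB = 1,048,576 bytes
376,438,784 / 1,048,576 = 359 MiB

359 MiB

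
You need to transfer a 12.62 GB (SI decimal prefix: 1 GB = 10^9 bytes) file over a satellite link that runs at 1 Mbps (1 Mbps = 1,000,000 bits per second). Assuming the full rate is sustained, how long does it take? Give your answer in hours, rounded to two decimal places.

28.04 hours

12.62 GB = 12,620,000,000 bytes = 100,960,000,000 bits
1 Mbps = 1,000,000 bits/s
time = 100,960,000,000 / 1,000,000 = 100,960.0000 s
100,960.0000 s / 3600 = 28.04 hours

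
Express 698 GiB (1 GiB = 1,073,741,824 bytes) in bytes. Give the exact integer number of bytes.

698 × 1,073,741,824 = 749,471,793,152 bytes  (1 GiB = 2^30 bytes)

749,471,793,152 bytes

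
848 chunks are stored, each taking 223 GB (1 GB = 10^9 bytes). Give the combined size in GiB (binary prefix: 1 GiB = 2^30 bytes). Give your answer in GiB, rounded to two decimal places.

176,116.82 GiB

Total = 848 × 223 GB = 189,104 GB
= 189,104 × 1,000,000,000 bytes = 189,104,000,000,000 bytes
1 GiB = 1,073,741,824 bytes
189,104,000,000,000 / 1,073,741,824 = 176,116.82 GiB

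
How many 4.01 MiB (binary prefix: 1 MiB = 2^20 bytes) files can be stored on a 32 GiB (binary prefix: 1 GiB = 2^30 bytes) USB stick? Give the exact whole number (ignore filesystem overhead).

Capacity: 32 GiB = 34,359,738,368 bytes
Per item: 4.01 MiB = 4,204,789.76 bytes
⌊34,359,738,368 / 4,204,789.76⌋ = 8,171

8,171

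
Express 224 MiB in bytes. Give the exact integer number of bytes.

224 × 1,048,576 = 234,881,024 bytes

234,881,024 bytes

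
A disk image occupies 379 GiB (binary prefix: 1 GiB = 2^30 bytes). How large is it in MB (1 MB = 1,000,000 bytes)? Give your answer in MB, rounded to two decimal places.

379 GiB = 379 × 2^30 bytes = 406,948,151,296 bytes
1 MB = 1,000,000 bytes
406,948,151,296 / 1,000,000 = 406,948.15 MB

406,948.15 MB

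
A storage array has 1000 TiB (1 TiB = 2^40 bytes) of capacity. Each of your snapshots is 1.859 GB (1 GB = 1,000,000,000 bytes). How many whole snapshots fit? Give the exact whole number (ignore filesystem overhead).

591,453

Capacity: 1000 TiB = 1,099,511,627,776,000 bytes
Per item: 1.859 GB = 1,859,000,000 bytes
⌊1,099,511,627,776,000 / 1,859,000,000⌋ = 591,453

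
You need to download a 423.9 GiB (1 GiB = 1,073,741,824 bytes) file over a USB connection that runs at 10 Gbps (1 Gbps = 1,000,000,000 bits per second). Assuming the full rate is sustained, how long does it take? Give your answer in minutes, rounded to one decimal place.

423.9 GiB = 455,159,159,193.6 bytes = 3,641,273,273,548.8 bits
10 Gbps = 10,000,000,000 bits/s
time = 3,641,273,273,548.8 / 10,000,000,000 = 364.13 s
364.13 s / 60 = 6.1 minutes

6.1 minutes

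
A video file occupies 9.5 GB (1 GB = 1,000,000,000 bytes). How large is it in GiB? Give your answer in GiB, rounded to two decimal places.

8.85 GiB

9.5 GB × 1,000,000,000 bytes/GB = 9,500,000,000 bytes
1 GiB = 1,073,741,824 bytes
9,500,000,000 / 1,073,741,824 = 8.85 GiB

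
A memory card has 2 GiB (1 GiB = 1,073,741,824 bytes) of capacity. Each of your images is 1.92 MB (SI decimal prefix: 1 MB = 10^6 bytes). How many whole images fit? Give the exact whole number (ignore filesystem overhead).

Capacity: 2 GiB = 2,147,483,648 bytes
Per item: 1.92 MB = 1,920,000 bytes
⌊2,147,483,648 / 1,920,000⌋ = 1,118

1,118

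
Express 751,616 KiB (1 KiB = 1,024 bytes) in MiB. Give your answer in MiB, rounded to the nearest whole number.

734 MiB

751,616 KiB × 1,024 bytes/KiB = 769,654,784 bytes
1 MiB = 1,048,576 bytes
769,654,784 / 1,048,576 = 734 MiB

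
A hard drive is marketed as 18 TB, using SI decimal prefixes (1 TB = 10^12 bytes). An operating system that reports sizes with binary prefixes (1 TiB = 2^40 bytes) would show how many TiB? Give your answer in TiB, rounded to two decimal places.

18 TB = 18 × 10^12 bytes = 18,000,000,000,000 bytes
1 TiB = 1,099,511,627,776 bytes
18,000,000,000,000 / 1,099,511,627,776 = 16.37 TiB

16.37 TiB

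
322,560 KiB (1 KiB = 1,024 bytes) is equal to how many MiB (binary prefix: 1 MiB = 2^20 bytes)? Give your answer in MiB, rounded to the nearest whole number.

315 MiB

322,560 KiB × 1,024 bytes/KiB = 330,301,440 bytes
1 MiB = 1,048,576 bytes
330,301,440 / 1,048,576 = 315 MiB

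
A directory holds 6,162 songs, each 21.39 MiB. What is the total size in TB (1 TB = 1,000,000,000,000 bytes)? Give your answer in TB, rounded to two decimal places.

0.14 TB

Total = 6,162 × 21.39 MiB = 131805.18 MiB
= 131805.18 × 1,048,576 bytes = 138,207,748,423.68 bytes
1 TB = 1,000,000,000,000 bytes
138,207,748,423.68 / 1,000,000,000,000 = 0.14 TB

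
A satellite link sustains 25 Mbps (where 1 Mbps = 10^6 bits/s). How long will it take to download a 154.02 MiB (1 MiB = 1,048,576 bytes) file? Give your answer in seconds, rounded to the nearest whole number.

154.02 MiB = 161,501,675.52 bytes = 1,292,013,404.16 bits
25 Mbps = 25,000,000 bits/s
time = 1,292,013,404.16 / 25,000,000 = 52 s

52 seconds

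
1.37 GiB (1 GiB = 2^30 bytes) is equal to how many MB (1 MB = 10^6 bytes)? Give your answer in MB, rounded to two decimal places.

1.37 GiB × 1,073,741,824 bytes/GiB = 1,471,026,298.88 bytes
1 MB = 1,000,000 bytes
1,471,026,298.88 / 1,000,000 = 1,471.03 MB

1,471.03 MB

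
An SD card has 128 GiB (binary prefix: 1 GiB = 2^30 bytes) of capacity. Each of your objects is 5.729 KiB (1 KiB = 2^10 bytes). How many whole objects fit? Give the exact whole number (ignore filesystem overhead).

Capacity: 128 GiB = 137,438,953,472 bytes
Per item: 5.729 KiB = 5,866.496 bytes
⌊137,438,953,472 / 5,866.496⌋ = 23,427,775

23,427,775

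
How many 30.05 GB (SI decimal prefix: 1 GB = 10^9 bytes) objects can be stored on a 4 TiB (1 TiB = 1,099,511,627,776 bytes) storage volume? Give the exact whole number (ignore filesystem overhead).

146

Capacity: 4 TiB = 4,398,046,511,104 bytes
Per item: 30.05 GB = 30,050,000,000 bytes
⌊4,398,046,511,104 / 30,050,000,000⌋ = 146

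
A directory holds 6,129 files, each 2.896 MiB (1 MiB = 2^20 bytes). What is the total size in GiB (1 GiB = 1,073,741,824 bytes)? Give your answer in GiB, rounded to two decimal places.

17.33 GiB

Total = 6,129 × 2.896 MiB = 17749.584 MiB
= 17749.584 × 1,048,576 bytes = 18,611,787,792.384 bytes
1 GiB = 1,073,741,824 bytes
18,611,787,792.384 / 1,073,741,824 = 17.33 GiB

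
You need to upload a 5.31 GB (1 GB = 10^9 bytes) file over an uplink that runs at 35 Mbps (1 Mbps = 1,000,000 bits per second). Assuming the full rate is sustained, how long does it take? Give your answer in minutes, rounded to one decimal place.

5.31 GB = 5,310,000,000 bytes = 42,480,000,000 bits
35 Mbps = 35,000,000 bits/s
time = 42,480,000,000 / 35,000,000 = 1,213.71 s
1,213.71 s / 60 = 20.2 minutes

20.2 minutes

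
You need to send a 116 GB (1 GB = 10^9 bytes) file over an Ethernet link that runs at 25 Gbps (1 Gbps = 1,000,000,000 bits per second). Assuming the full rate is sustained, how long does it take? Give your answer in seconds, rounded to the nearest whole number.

116 GB = 116,000,000,000 bytes = 928,000,000,000 bits
25 Gbps = 25,000,000,000 bits/s
time = 928,000,000,000 / 25,000,000,000 = 37 s

37 seconds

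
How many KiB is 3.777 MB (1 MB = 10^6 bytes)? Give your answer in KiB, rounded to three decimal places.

3.777 MB × 1,000,000 bytes/MB = 3,777,000 bytes
1 KiB = 1,024 bytes
3,777,000 / 1,024 = 3,688.477 KiB

3,688.477 KiB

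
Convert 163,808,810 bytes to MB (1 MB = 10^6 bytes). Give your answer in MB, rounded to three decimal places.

163,808,810 bytes given.
1 MB = 1,000,000 bytes
163,808,810 / 1,000,000 = 163.809 MB

163.809 MB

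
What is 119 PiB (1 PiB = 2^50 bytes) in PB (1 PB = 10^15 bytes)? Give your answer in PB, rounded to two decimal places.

119 PiB = 119 × 2^50 bytes = 133,982,088,914,272,256 bytes
1 PB = 10^15 bytes = 1,000,000,000,000,000 bytes
133,982,088,914,272,256 / 1,000,000,000,000,000 = 133.98 PB

133.98 PB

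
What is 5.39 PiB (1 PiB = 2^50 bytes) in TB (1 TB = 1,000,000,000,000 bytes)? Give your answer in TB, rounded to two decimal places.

5.39 PiB = 5.39 × 2^50 bytes = 6,068,600,497,881,743.36 bytes
1 TB = 10^12 bytes = 1,000,000,000,000 bytes
6,068,600,497,881,743.36 / 1,000,000,000,000 = 6,068.60 TB

6,068.60 TB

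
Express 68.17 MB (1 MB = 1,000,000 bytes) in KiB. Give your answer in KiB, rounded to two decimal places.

66,572.27 KiB

68.17 MB = 68.17 × 10^6 bytes = 68,170,000 bytes
1 KiB = 2^10 bytes = 1,024 bytes
68,170,000 / 1,024 = 66,572.27 KiB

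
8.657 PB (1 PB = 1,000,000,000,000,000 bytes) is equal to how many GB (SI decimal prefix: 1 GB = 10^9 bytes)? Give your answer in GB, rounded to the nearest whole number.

8,657,000 GB

8.657 PB × 1,000,000,000,000,000 bytes/PB = 8,657,000,000,000,000 bytes
1 GB = 1,000,000,000 bytes
8,657,000,000,000,000 / 1,000,000,000 = 8,657,000 GB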